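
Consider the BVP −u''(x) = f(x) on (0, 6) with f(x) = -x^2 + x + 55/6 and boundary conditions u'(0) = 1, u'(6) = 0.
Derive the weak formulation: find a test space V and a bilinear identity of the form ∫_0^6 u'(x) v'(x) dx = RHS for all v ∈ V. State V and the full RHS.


V = H^1(0, 6) (v unrestricted at boundary; u is determined up to an additive constant); weak form: ∫_0^6 u'v' dx = ∫_0^6 (-x^2 + x + 55/6) v dx − v(0) for all v ∈ V.

Multiply both sides by a test function v and integrate from 0 to 6:
  ∫_0^6 −u''(x) v(x) dx = ∫_0^6 f(x) v(x) dx.
Integrate the LHS by parts once:
  ∫_0^6 −u'' v dx = −[u'(x) v(x)]_0^6 + ∫_0^6 u'(x) v'(x) dx.
Thus ∫_0^6 u'(x) v'(x) dx = ∫_0^6 f(x) v(x) dx + [u'(x) v(x)]_0^6.
Choose V so that boundary terms are either known or forced to vanish.
u has inhomogeneous Neumann u'(0) = 1, u'(6) = 0. [u' v]_0^6 = (0)·v(6) − (1)·v(0) = − v(0). Take V = H^1(0, 6); boundary term becomes part of RHS.
Weak formulation: find u (satisfying any essential BC) such that ∫_0^6 u'(x) v'(x) dx = ∫_0^6 f v dx − v(0) for all v ∈ V (Neumann data are natural BCs: they enter the RHS as boundary terms).
Substituting f(x) = -x^2 + x + 55/6, the right-hand side is ∫_0^6 (-x^2 + x + 55/6) v dx − v(0).
Compatibility check (pure Neumann): taking v ≡ 1 ∈ V gives 0 = ∫_0^6 f dx + (0) − (1), i.e. ∫_0^6 f dx must equal u'(0) − u'(6) = 1. Indeed ∫_0^6 (-x^2 + x + 55/6) dx = 1, so the data are compatible. The solution is then unique only up to an additive constant (fix it e.g. by requiring ∫_0^6 u dx = 0).


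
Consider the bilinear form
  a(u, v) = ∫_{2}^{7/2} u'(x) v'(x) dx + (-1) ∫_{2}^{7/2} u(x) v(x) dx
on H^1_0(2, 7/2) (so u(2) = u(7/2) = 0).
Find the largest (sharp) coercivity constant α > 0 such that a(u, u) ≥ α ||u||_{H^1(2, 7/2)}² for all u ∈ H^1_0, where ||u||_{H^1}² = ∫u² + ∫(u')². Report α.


α = (-9 + 4*π^2)/(9 + 4*π^2)

Coercivity of a(·,·) on H^1_0(2, 7/2) means a(u, u) ≥ α ||u||_{H^1}² for every u ∈ H^1_0.
The interval has length L = 3/2, and Poincaré/coercivity depend only on L. Here a(u, u) = ∫(u')² + (-1)·∫u².
Here c = -1 < 0 with |c| < (π/L)² = 4*π^2/9, so coercivity still holds. The condition a(u,u) ≥ α||u||_{H^1}² reads (1−α)∫(u')² ≥ (α−c)∫u². Any admissible α is ≤ 1 (rapidly oscillating u have ∫u²/∫(u')² → 0), and α = 1 would force 0 ≥ (1−c)∫u², impossible since c < 1; so 1−α > 0. By the sharp Poincaré inequality on H^1_0 of an interval of length L, ∫(u')² ≥ (π/L)²∫u² with equality for the first sine mode sin(π(x−x₀)/L) (x₀ the left endpoint), so the inequality holds for all u iff (1−α)(π/L)² ≥ α − c, i.e. α ≤ ((π/L)² + c)/((π/L)² + 1) = (1 + c(L/π)²)/(1 + (L/π)²). (Direct route, valid since c ≤ 0: Poincaré gives c∫u² ≥ c(L/π)²∫(u')², so a(u,u) ≥ (1 + c(L/π)²)∫(u')², while ||u||_{H^1}² ≤ (1 + (L/π)²)∫(u')²; dividing yields the same α.) With (π/L)² = 4*π^2/9 and c = -1, the largest admissible constant is α = ((π/L)² + c)/((π/L)² + 1).
Simplifying, α = (-9 + 4*π^2)/(9 + 4*π^2).


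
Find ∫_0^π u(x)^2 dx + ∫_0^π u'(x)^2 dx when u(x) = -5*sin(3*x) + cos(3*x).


||u||_{H^1(0,π)}^2 = 130*π

u'(x) = -3*sin(3*x) - 15*cos(3*x).
Expand u² and (u')² and integrate term by term on (0, π), using: for integers n ≥ 1, ∫_0^π sin²(nx) dx = ∫_0^π cos²(nx) dx = π/2; for n ≠ n', ∫_0^π sin(nx)sin(n'x) dx = ∫_0^π cos(nx)cos(n'x) dx = 0; and by product-to-sum, ∫_0^π sin(nx)cos(n'x) dx = ½∫_0^π [sin((n+n')x) + sin((n−n')x)] dx, which is 0 when n+n' is even and 2n/(n²−n'²) when n+n' is odd (it need not vanish on (0, π)).
  u² squared terms: (-5)²·∫sin(3x)² dx = 25·π/2 = 25*π/2;  (1)²·∫cos(3x)² dx = 1·π/2 = π/2.
  u² cross terms: 2·(-5)·(1)·∫sin(3x)·cos(3x) dx = -10·(0) = 0.
  So ∫_0^π u² dx = 25*π/2 + π/2 + 0 = 13*π.
  (u')² squared terms: (-15)²·∫cos(3x)² dx = 225·π/2 = 225*π/2;  (-3)²·∫sin(3x)² dx = 9·π/2 = 9*π/2.
  (u')² cross terms: 2·(-15)·(-3)·∫cos(3x)·sin(3x) dx = 90·(0) = 0.
  So ∫_0^π (u')² dx = 225*π/2 + 9*π/2 + 0 = 117*π.
||u||_{H^1}^2 = (13*π) + (117*π) = 130*π.


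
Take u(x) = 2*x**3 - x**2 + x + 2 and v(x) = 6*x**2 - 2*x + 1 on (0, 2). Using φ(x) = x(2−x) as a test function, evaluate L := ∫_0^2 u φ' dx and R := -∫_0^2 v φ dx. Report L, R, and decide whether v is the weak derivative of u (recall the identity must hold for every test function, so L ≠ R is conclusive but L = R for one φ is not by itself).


LHS = -124/15, RHS = -124/15. Yes, v = u' weakly.

u(x) = 2*x**3 - x**2 + x + 2, classical derivative u'(x) = 6*x**2 - 2*x + 1.
φ(x) = x(2−x), so φ'(x) = 2 - 2*x.
Note φ(0) = φ(2) = 0, so the boundary term u·φ vanishes.
LHS = ∫_0^2 u(x) φ'(x) dx = ∫_0^2 (-4*x^4 + 6*x^3 - 4*x^2 - 2*x + 4) dx. Term by term:
  ∫_0^2 -4*x^4 dx = -128/5;  ∫_0^2 6*x^3 dx = 24;  ∫_0^2 -4*x^2 dx = -32/3;
  ∫_0^2 -2*x dx = -4;  ∫_0^2 4 dx = 8.
Sum: -128/5 + 24 − 32/3 − 4 + 8 = -124/15.
So LHS = -124/15.
∫_0^2 v(x) φ(x) dx = ∫_0^2 (-6*x^4 + 14*x^3 - 5*x^2 + 2*x) dx. Term by term:
  ∫_0^2 -6*x^4 dx = -192/5;  ∫_0^2 14*x^3 dx = 56;  ∫_0^2 -5*x^2 dx = -40/3;
  ∫_0^2 2*x dx = 4.
Sum: -192/5 + 56 − 40/3 + 4 = 124/15.
So RHS = -∫_0^2 v(x) φ(x) dx = -124/15.
LHS = RHS, so the identity holds for this test φ.
Moreover u is smooth here and v(x) = u'(x) = 6*x**2 - 2*x + 1 pointwise, so the identity holds for every test function. Hence v is the weak derivative of u.


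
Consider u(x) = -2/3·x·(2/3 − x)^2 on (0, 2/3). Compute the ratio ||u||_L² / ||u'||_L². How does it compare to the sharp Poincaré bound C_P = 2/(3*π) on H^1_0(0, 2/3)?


||u||_L² / ||u'||_L² = sqrt(14)/21 < C_P = 2/(3*π).

u(x) = -2/3·x·(2/3 − x)^2, so u'(x) = -2*x^2 + 16*x/9 - 8/27.
u(x) = -2/3·x·(2/3 − x)^2 vanishes at x = 0 and x = 2/3, so u ∈ H^1_0(0, 2/3). Differentiate via the product rule and integrate the resulting polynomials term by term.
  ∫_0^2/3 u² dx = ∫_0^2/3 (4*x^6/9 - 32*x^5/27 + 32*x^4/27 - 128*x^3/243 + 64*x^2/729) dx. Term by term:
    ∫_0^2/3 4*x^6/9 dx = 512/137781;  ∫_0^2/3 -32*x^5/27 dx = -1024/59049;  ∫_0^2/3 32*x^4/27 dx = 1024/32805;
    ∫_0^2/3 -128*x^3/243 dx = -512/19683;  ∫_0^2/3 64*x^2/729 dx = 512/59049.
  Sum: 512/137781 − 1024/59049 + 1024/32805 − 512/19683 + 512/59049 = 512/2066715.
  ∫_0^2/3 (u')² dx = ∫_0^2/3 (4*x^4 - 64*x^3/9 + 352*x^2/81 - 256*x/243 + 64/729) dx. Term by term:
    ∫_0^2/3 4*x^4 dx = 128/1215;  ∫_0^2/3 -64*x^3/9 dx = -256/729;  ∫_0^2/3 352*x^2/81 dx = 2816/6561;
    ∫_0^2/3 -256*x/243 dx = -512/2187;  ∫_0^2/3 64/729 dx = 128/2187.
  Sum: 128/1215 − 256/729 + 2816/6561 − 512/2187 + 128/2187 = 256/32805.
∫_0^2/3 u² dx = 512/2066715, so ||u||_L² = 16*sqrt(70)/8505.
∫_0^2/3 (u')² dx = 256/32805, so ||u'||_L² = 16*sqrt(5)/405.
Ratio ||u||_L² / ||u'||_L² = sqrt(14)/21.
Sharp Poincaré constant on H^1_0(0, 2/3) is C_P = L/π = 2/(3*π), achieved by sin(3*π/2·x).
A polynomial bump cannot attain the sharp Poincaré constant (only the first sine eigenfunction does), so the ratio is strictly less than C_P, consistent with ||u||_L² ≤ C_P ||u'||_L².


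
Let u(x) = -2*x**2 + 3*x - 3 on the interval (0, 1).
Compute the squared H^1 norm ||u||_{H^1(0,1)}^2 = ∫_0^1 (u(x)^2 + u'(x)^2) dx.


||u||_{H^1}^2 = 107/15

The H^1 norm (squared) on an interval (0, L) is
  ||u||_{H^1}^2 = ∫_0^L u(x)^2 dx + ∫_0^L u'(x)^2 dx.
Compute u'(x) = 3 - 4*x.
Then u(x)^2 = 4*x**4 - 12*x**3 + 21*x**2 - 18*x + 9 and u'(x)^2 = 16*x**2 - 24*x + 9.
Integrate each monomial from 0 to 1 using ∫_0^1 c·x^n dx = c·1^(n+1)/(n+1):
  ∫_0^1 u(x)^2 dx = ∫_0^1 (4*x^4 - 12*x^3 + 21*x^2 - 18*x + 9) dx. Term by term:
    ∫_0^1 4*x^4 dx = 4/5;  ∫_0^1 -12*x^3 dx = -3;  ∫_0^1 21*x^2 dx = 7;
    ∫_0^1 -18*x dx = -9;  ∫_0^1 9 dx = 9.
  Sum: 4/5 − 3 + 7 − 9 + 9 = 24/5.
  ∫_0^1 u'(x)^2 dx = ∫_0^1 (16*x^2 - 24*x + 9) dx. Term by term:
    ∫_0^1 16*x^2 dx = 16/3;  ∫_0^1 -24*x dx = -12;  ∫_0^1 9 dx = 9.
  Sum: 16/3 − 12 + 9 = 7/3.
Adding: ||u||_{H^1}^2 = 24/5 + 7/3 = 107/15.


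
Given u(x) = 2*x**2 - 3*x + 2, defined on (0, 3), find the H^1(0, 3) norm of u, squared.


||u||_{H^1}^2 = 627/5

The H^1 norm (squared) on an interval (0, L) is
  ||u||_{H^1}^2 = ∫_0^L u(x)^2 dx + ∫_0^L u'(x)^2 dx.
Compute u'(x) = 4*x - 3.
Then u(x)^2 = 4*x**4 - 12*x**3 + 17*x**2 - 12*x + 4 and u'(x)^2 = 16*x**2 - 24*x + 9.
Integrate each monomial from 0 to 3 using ∫_0^3 c·x^n dx = c·3^(n+1)/(n+1):
  ∫_0^3 u(x)^2 dx = ∫_0^3 (4*x^4 - 12*x^3 + 17*x^2 - 12*x + 4) dx. Term by term:
    ∫_0^3 4*x^4 dx = 972/5;  ∫_0^3 -12*x^3 dx = -243;  ∫_0^3 17*x^2 dx = 153;
    ∫_0^3 -12*x dx = -54;  ∫_0^3 4 dx = 12.
  Sum: 972/5 − 243 + 153 − 54 + 12 = 312/5.
  ∫_0^3 u'(x)^2 dx = ∫_0^3 (16*x^2 - 24*x + 9) dx. Term by term:
    ∫_0^3 16*x^2 dx = 144;  ∫_0^3 -24*x dx = -108;  ∫_0^3 9 dx = 27.
  Sum: 144 − 108 + 27 = 63.
Adding: ||u||_{H^1}^2 = 312/5 + 63 = 627/5.


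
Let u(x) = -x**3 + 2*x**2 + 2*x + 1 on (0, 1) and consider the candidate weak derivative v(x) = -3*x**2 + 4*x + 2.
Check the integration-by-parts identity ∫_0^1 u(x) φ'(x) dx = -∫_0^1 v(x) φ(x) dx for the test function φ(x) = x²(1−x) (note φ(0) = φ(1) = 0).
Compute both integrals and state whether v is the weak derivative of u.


LHS = -4/15, RHS = -4/15. Yes, v = u' weakly.

u(x) = -x**3 + 2*x**2 + 2*x + 1, classical derivative u'(x) = -3*x**2 + 4*x + 2.
φ(x) = x²(1−x), so φ'(x) = x*(2 - 3*x).
Note φ(0) = φ(1) = 0, so the boundary term u·φ vanishes.
LHS = ∫_0^1 u(x) φ'(x) dx = ∫_0^1 (3*x^5 - 8*x^4 - 2*x^3 + x^2 + 2*x) dx. Term by term:
  ∫_0^1 3*x^5 dx = 1/2;  ∫_0^1 -8*x^4 dx = -8/5;  ∫_0^1 -2*x^3 dx = -1/2;
  ∫_0^1 x^2 dx = 1/3;  ∫_0^1 2*x dx = 1.
Sum: 1/2 − 8/5 − 1/2 + 1/3 + 1 = -4/15.
So LHS = -4/15.
∫_0^1 v(x) φ(x) dx = ∫_0^1 (3*x^5 - 7*x^4 + 2*x^3 + 2*x^2) dx. Term by term:
  ∫_0^1 3*x^5 dx = 1/2;  ∫_0^1 -7*x^4 dx = -7/5;  ∫_0^1 2*x^3 dx = 1/2;
  ∫_0^1 2*x^2 dx = 2/3.
Sum: 1/2 − 7/5 + 1/2 + 2/3 = 4/15.
So RHS = -∫_0^1 v(x) φ(x) dx = -4/15.
LHS = RHS, so the identity holds for this test φ.
Moreover u is smooth here and v(x) = u'(x) = -3*x**2 + 4*x + 2 pointwise, so the identity holds for every test function. Hence v is the weak derivative of u.


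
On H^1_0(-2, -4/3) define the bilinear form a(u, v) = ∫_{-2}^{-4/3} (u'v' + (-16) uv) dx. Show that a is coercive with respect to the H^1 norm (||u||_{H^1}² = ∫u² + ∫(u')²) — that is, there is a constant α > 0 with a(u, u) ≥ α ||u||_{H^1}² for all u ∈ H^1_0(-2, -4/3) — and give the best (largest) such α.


α = (-64 + 9*π^2)/(4 + 9*π^2)

Coercivity of a(·,·) on H^1_0(-2, -4/3) means a(u, u) ≥ α ||u||_{H^1}² for every u ∈ H^1_0.
The interval has length L = 2/3, and Poincaré/coercivity depend only on L. Here a(u, u) = ∫(u')² + (-16)·∫u².
Here c = -16 < 0 with |c| < (π/L)² = 9*π^2/4, so coercivity still holds. The condition a(u,u) ≥ α||u||_{H^1}² reads (1−α)∫(u')² ≥ (α−c)∫u². Any admissible α is ≤ 1 (rapidly oscillating u have ∫u²/∫(u')² → 0), and α = 1 would force 0 ≥ (1−c)∫u², impossible since c < 1; so 1−α > 0. By the sharp Poincaré inequality on H^1_0 of an interval of length L, ∫(u')² ≥ (π/L)²∫u² with equality for the first sine mode sin(π(x−x₀)/L) (x₀ the left endpoint), so the inequality holds for all u iff (1−α)(π/L)² ≥ α − c, i.e. α ≤ ((π/L)² + c)/((π/L)² + 1) = (1 + c(L/π)²)/(1 + (L/π)²). (Direct route, valid since c ≤ 0: Poincaré gives c∫u² ≥ c(L/π)²∫(u')², so a(u,u) ≥ (1 + c(L/π)²)∫(u')², while ||u||_{H^1}² ≤ (1 + (L/π)²)∫(u')²; dividing yields the same α.) With (π/L)² = 9*π^2/4 and c = -16, the largest admissible constant is α = ((π/L)² + c)/((π/L)² + 1).
Simplifying, α = (-64 + 9*π^2)/(4 + 9*π^2).


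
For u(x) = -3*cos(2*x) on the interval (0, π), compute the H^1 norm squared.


||u||_{H^1(0,π)}^2 = 45*π/2

u'(x) = 6*sin(2*x).
Expand u² and (u')² and integrate term by term on (0, π), using: for integers n ≥ 1, ∫_0^π sin²(nx) dx = ∫_0^π cos²(nx) dx = π/2; for n ≠ n', ∫_0^π sin(nx)sin(n'x) dx = ∫_0^π cos(nx)cos(n'x) dx = 0; and by product-to-sum, ∫_0^π sin(nx)cos(n'x) dx = ½∫_0^π [sin((n+n')x) + sin((n−n')x)] dx, which is 0 when n+n' is even and 2n/(n²−n'²) when n+n' is odd (it need not vanish on (0, π)).
  u² squared terms: (-3)²·∫cos(2x)² dx = 9·π/2 = 9*π/2.
  So ∫_0^π u² dx = 9*π/2.
  (u')² squared terms: (6)²·∫sin(2x)² dx = 36·π/2 = 18*π.
  So ∫_0^π (u')² dx = 18*π.
||u||_{H^1}^2 = (9*π/2) + (18*π) = 45*π/2.


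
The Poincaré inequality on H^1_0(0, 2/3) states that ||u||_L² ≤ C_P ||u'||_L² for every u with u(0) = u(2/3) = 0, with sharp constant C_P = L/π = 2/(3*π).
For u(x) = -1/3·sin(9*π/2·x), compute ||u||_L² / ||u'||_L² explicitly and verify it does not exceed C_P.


||u||_L² / ||u'||_L² = 2/(9*π) < C_P = 2/(3*π).

u(x) = -1/3·sin(9*π/2·x), so u'(x) = -3*π*cos(9*π*x/2)/2.
Writing u(x) = A·sin(kπx/L) with A = -1/3 and k = 3, use ∫_0^L sin²(kπx/L) dx = L/2 and ∫_0^L cos²(kπx/L) dx = L/2.
u² = 1/9·sin²(9*π/2·x) and (u')² = 9*π^2/4·cos²(9*π/2·x), and each of sin², cos² integrates to L/2 = 1/3 over (0, 2/3).
∫_0^2/3 u² dx = 1/27, so ||u||_L² = sqrt(3)/9.
∫_0^2/3 (u')² dx = 3*π^2/4, so ||u'||_L² = sqrt(3)*π/2.
Ratio ||u||_L² / ||u'||_L² = 2/(9*π).
Sharp Poincaré constant on H^1_0(0, 2/3) is C_P = L/π = 2/(3*π), achieved by sin(3*π/2·x).
This is the k = 3 harmonic; the ratio L/(kπ) is strictly less than C_P = L/π, consistent with the sharp inequality ||u||_L² ≤ C_P ||u'||_L².


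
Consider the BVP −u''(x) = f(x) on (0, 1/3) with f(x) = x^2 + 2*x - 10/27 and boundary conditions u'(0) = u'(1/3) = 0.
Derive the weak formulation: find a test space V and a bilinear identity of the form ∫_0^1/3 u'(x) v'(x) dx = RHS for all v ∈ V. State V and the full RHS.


V = H^1(0, 1/3) (no boundary constraint on v; u is determined up to an additive constant); weak form: ∫_0^1/3 u'v' dx = ∫_0^1/3 (x^2 + 2*x - 10/27) v dx for all v ∈ V.

Multiply both sides by a test function v and integrate from 0 to 1/3:
  ∫_0^1/3 −u''(x) v(x) dx = ∫_0^1/3 f(x) v(x) dx.
Integrate the LHS by parts once:
  ∫_0^1/3 −u'' v dx = −[u'(x) v(x)]_0^1/3 + ∫_0^1/3 u'(x) v'(x) dx.
Thus ∫_0^1/3 u'(x) v'(x) dx = ∫_0^1/3 f(x) v(x) dx + [u'(x) v(x)]_0^1/3.
Choose V so that boundary terms are either known or forced to vanish.
u has homogeneous Neumann: u'(0) = u'(1/3) = 0. So [u' v]_0^1/3 = 0·v(1/3) − 0·v(0) = 0 for any v; take V = H^1(0, 1/3).
Weak formulation: find u (satisfying any essential BC) such that ∫_0^1/3 u'(x) v'(x) dx = ∫_0^1/3 f v dx for all v ∈ V (homogeneous Neumann, so boundary terms vanish).
Substituting f(x) = x^2 + 2*x - 10/27, the right-hand side is ∫_0^1/3 (x^2 + 2*x - 10/27) v dx.
Compatibility check (pure Neumann): taking v ≡ 1 ∈ V gives 0 = ∫_0^1/3 f dx + (0) − (0), i.e. ∫_0^1/3 f dx must equal u'(0) − u'(1/3) = 0. Indeed ∫_0^1/3 (x^2 + 2*x - 10/27) dx = 0, so the data are compatible. The solution is then unique only up to an additive constant (fix it e.g. by requiring ∫_0^1/3 u dx = 0).


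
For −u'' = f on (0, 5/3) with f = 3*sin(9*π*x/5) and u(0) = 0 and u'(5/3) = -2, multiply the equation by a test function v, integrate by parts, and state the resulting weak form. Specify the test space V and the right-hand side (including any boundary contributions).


V = {v ∈ H^1(0, 5/3) : v(0) = 0} (test functions vanish at x = 0 where u is specified); weak form: ∫_0^5/3 u'v' dx = ∫_0^5/3 (3*sin(9*π*x/5)) v dx − 2·v(5/3) for all v ∈ V.

Multiply both sides by a test function v and integrate from 0 to 5/3:
  ∫_0^5/3 −u''(x) v(x) dx = ∫_0^5/3 f(x) v(x) dx.
Integrate the LHS by parts once:
  ∫_0^5/3 −u'' v dx = −[u'(x) v(x)]_0^5/3 + ∫_0^5/3 u'(x) v'(x) dx.
Thus ∫_0^5/3 u'(x) v'(x) dx = ∫_0^5/3 f(x) v(x) dx + [u'(x) v(x)]_0^5/3.
Choose V so that boundary terms are either known or forced to vanish.
Mixed BC: u(0) = 0 (Dirichlet) and u'(5/3) = -2 (Neumann). Define V = {v ∈ H^1(0, 5/3) : v(0) = 0}. Then [u' v]_0^5/3 = u'(5/3)·v(5/3) − u'(0)·0 = − 2·v(5/3).
Weak formulation: find u (satisfying any essential BC) such that ∫_0^5/3 u'(x) v'(x) dx = ∫_0^5/3 f v dx − 2·v(5/3) for all v ∈ V (Dirichlet at 0 absorbed into V; Neumann datum at x = 5/3 contributes the boundary term).
Substituting f(x) = 3*sin(9*π*x/5), the right-hand side is ∫_0^5/3 (3*sin(9*π*x/5)) v dx − 2·v(5/3).


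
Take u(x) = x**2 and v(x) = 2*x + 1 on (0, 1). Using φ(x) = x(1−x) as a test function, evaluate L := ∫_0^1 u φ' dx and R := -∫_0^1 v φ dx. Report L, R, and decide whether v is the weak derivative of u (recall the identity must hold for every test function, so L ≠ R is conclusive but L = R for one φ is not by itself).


LHS = -1/6, RHS = -1/3. No, v is not the weak derivative of u.

u(x) = x**2, classical derivative u'(x) = 2*x.
φ(x) = x(1−x), so φ'(x) = 1 - 2*x.
Note φ(0) = φ(1) = 0, so the boundary term u·φ vanishes.
LHS = ∫_0^1 u(x) φ'(x) dx = ∫_0^1 (-2*x^3 + x^2) dx. Term by term:
  ∫_0^1 -2*x^3 dx = -1/2;  ∫_0^1 x^2 dx = 1/3.
Sum: -1/2 + 1/3 = -1/6.
So LHS = -1/6.
∫_0^1 v(x) φ(x) dx = ∫_0^1 (-2*x^3 + x^2 + x) dx. Term by term:
  ∫_0^1 -2*x^3 dx = -1/2;  ∫_0^1 x^2 dx = 1/3;  ∫_0^1 x dx = 1/2.
Sum: -1/2 + 1/3 + 1/2 = 1/3.
So RHS = -∫_0^1 v(x) φ(x) dx = -1/3.
LHS − RHS = 1/6 ≠ 0, so the identity fails.
(For a valid weak derivative the identity must hold for EVERY test function, in particular this one. The failure shows v is NOT the weak derivative of u.)
Correct weak derivative would be u'(x) = 2*x.


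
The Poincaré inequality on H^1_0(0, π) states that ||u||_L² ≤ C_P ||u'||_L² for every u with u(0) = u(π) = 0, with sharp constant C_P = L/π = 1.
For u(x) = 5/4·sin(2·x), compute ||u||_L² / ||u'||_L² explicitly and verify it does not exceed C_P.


||u||_L² / ||u'||_L² = 1/2 < C_P = 1.

u(x) = 5/4·sin(2·x), so u'(x) = 5*cos(2*x)/2.
Writing u(x) = A·sin(kπx/L) with A = 5/4 and k = 2, use ∫_0^L sin²(kπx/L) dx = L/2 and ∫_0^L cos²(kπx/L) dx = L/2.
u² = 25/16·sin²(2·x) and (u')² = 25/4·cos²(2·x), and each of sin², cos² integrates to L/2 = π/2 over (0, π).
∫_0^π u² dx = 25*π/32, so ||u||_L² = 5*sqrt(2)*sqrt(π)/8.
∫_0^π (u')² dx = 25*π/8, so ||u'||_L² = 5*sqrt(2)*sqrt(π)/4.
Ratio ||u||_L² / ||u'||_L² = 1/2.
Sharp Poincaré constant on H^1_0(0, π) is C_P = L/π = 1, achieved by sin(x).
This is the k = 2 harmonic; the ratio L/(kπ) is strictly less than C_P = L/π, consistent with the sharp inequality ||u||_L² ≤ C_P ||u'||_L².


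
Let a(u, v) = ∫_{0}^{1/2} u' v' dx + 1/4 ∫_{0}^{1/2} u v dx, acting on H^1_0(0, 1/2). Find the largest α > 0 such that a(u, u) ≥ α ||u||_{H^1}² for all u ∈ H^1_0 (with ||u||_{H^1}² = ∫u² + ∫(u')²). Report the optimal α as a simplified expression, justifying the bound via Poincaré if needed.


α = (1 + 16*π^2)/(4*(1 + 4*π^2))

Coercivity of a(·,·) on H^1_0(0, 1/2) means a(u, u) ≥ α ||u||_{H^1}² for every u ∈ H^1_0.
The interval has length L = 1/2, and Poincaré/coercivity depend only on L. Here a(u, u) = ∫(u')² + (1/4)·∫u².
Here 0 < c = 1/4 < 1. The condition a(u,u) ≥ α||u||_{H^1}² reads (1−α)∫(u')² ≥ (α−c)∫u². Any admissible α is ≤ 1 (rapidly oscillating u have ∫u²/∫(u')² → 0), and α = 1 would force 0 ≥ (1−c)∫u², impossible since c < 1; so 1−α > 0. By the sharp Poincaré inequality on H^1_0 of an interval of length L, ∫(u')² ≥ (π/L)²∫u² with equality for the first sine mode sin(π(x−x₀)/L) (x₀ the left endpoint), so the inequality holds for all u iff (1−α)(π/L)² ≥ α − c, i.e. α ≤ ((π/L)² + c)/((π/L)² + 1) = (1 + c(L/π)²)/(1 + (L/π)²). With (π/L)² = 4*π^2 and c = 1/4, the largest admissible constant is α = ((π/L)² + c)/((π/L)² + 1).
Simplifying, α = (1 + 16*π^2)/(4*(1 + 4*π^2)).


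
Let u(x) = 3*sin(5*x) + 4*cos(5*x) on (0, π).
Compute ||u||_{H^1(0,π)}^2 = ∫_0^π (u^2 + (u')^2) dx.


||u||_{H^1(0,π)}^2 = 325*π

u'(x) = -20*sin(5*x) + 15*cos(5*x).
Expand u² and (u')² and integrate term by term on (0, π), using: for integers n ≥ 1, ∫_0^π sin²(nx) dx = ∫_0^π cos²(nx) dx = π/2; for n ≠ n', ∫_0^π sin(nx)sin(n'x) dx = ∫_0^π cos(nx)cos(n'x) dx = 0; and by product-to-sum, ∫_0^π sin(nx)cos(n'x) dx = ½∫_0^π [sin((n+n')x) + sin((n−n')x)] dx, which is 0 when n+n' is even and 2n/(n²−n'²) when n+n' is odd (it need not vanish on (0, π)).
  u² squared terms: (3)²·∫sin(5x)² dx = 9·π/2 = 9*π/2;  (4)²·∫cos(5x)² dx = 16·π/2 = 8*π.
  u² cross terms: 2·(3)·(4)·∫sin(5x)·cos(5x) dx = 24·(0) = 0.
  So ∫_0^π u² dx = 9*π/2 + 8*π + 0 = 25*π/2.
  (u')² squared terms: (-20)²·∫sin(5x)² dx = 400·π/2 = 200*π;  (15)²·∫cos(5x)² dx = 225·π/2 = 225*π/2.
  (u')² cross terms: 2·(-20)·(15)·∫sin(5x)·cos(5x) dx = -600·(0) = 0.
  So ∫_0^π (u')² dx = 200*π + 225*π/2 + 0 = 625*π/2.
||u||_{H^1}^2 = (25*π/2) + (625*π/2) = 325*π.


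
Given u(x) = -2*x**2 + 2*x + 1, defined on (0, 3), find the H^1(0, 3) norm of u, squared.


||u||_{H^1}^2 = 687/5

The H^1 norm (squared) on an interval (0, L) is
  ||u||_{H^1}^2 = ∫_0^L u(x)^2 dx + ∫_0^L u'(x)^2 dx.
Compute u'(x) = 2 - 4*x.
Then u(x)^2 = 4*x**4 - 8*x**3 + 4*x + 1 and u'(x)^2 = 16*x**2 - 16*x + 4.
Integrate each monomial from 0 to 3 using ∫_0^3 c·x^n dx = c·3^(n+1)/(n+1):
  ∫_0^3 u(x)^2 dx = ∫_0^3 (4*x^4 - 8*x^3 + 4*x + 1) dx. Term by term:
    ∫_0^3 4*x^4 dx = 972/5;  ∫_0^3 -8*x^3 dx = -162;  ∫_0^3 4*x dx = 18;
    ∫_0^3 1 dx = 3.
  Sum: 972/5 − 162 + 18 + 3 = 267/5.
  ∫_0^3 u'(x)^2 dx = ∫_0^3 (16*x^2 - 16*x + 4) dx. Term by term:
    ∫_0^3 16*x^2 dx = 144;  ∫_0^3 -16*x dx = -72;  ∫_0^3 4 dx = 12.
  Sum: 144 − 72 + 12 = 84.
Adding: ||u||_{H^1}^2 = 267/5 + 84 = 687/5.


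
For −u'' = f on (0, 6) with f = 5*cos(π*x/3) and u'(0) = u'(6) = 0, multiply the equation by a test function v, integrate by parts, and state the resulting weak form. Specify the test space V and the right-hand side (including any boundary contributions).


V = H^1(0, 6) (no boundary constraint on v; u is determined up to an additive constant); weak form: ∫_0^6 u'v' dx = ∫_0^6 (5*cos(π*x/3)) v dx for all v ∈ V.

Multiply both sides by a test function v and integrate from 0 to 6:
  ∫_0^6 −u''(x) v(x) dx = ∫_0^6 f(x) v(x) dx.
Integrate the LHS by parts once:
  ∫_0^6 −u'' v dx = −[u'(x) v(x)]_0^6 + ∫_0^6 u'(x) v'(x) dx.
Thus ∫_0^6 u'(x) v'(x) dx = ∫_0^6 f(x) v(x) dx + [u'(x) v(x)]_0^6.
Choose V so that boundary terms are either known or forced to vanish.
u has homogeneous Neumann: u'(0) = u'(6) = 0. So [u' v]_0^6 = 0·v(6) − 0·v(0) = 0 for any v; take V = H^1(0, 6).
Weak formulation: find u (satisfying any essential BC) such that ∫_0^6 u'(x) v'(x) dx = ∫_0^6 f v dx for all v ∈ V (homogeneous Neumann, so boundary terms vanish).
Substituting f(x) = 5*cos(π*x/3), the right-hand side is ∫_0^6 (5*cos(π*x/3)) v dx.
Compatibility check (pure Neumann): taking v ≡ 1 ∈ V gives 0 = ∫_0^6 f dx + (0) − (0), i.e. ∫_0^6 f dx must equal u'(0) − u'(6) = 0. Indeed ∫_0^6 (5*cos(π*x/3)) dx = 0, so the data are compatible. The solution is then unique only up to an additive constant (fix it e.g. by requiring ∫_0^6 u dx = 0).


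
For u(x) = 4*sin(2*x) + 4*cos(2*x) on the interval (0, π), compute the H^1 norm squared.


||u||_{H^1(0,π)}^2 = 80*π

u'(x) = -8*sin(2*x) + 8*cos(2*x).
Expand u² and (u')² and integrate term by term on (0, π), using: for integers n ≥ 1, ∫_0^π sin²(nx) dx = ∫_0^π cos²(nx) dx = π/2; for n ≠ n', ∫_0^π sin(nx)sin(n'x) dx = ∫_0^π cos(nx)cos(n'x) dx = 0; and by product-to-sum, ∫_0^π sin(nx)cos(n'x) dx = ½∫_0^π [sin((n+n')x) + sin((n−n')x)] dx, which is 0 when n+n' is even and 2n/(n²−n'²) when n+n' is odd (it need not vanish on (0, π)).
  u² squared terms: (4)²·∫cos(2x)² dx = 16·π/2 = 8*π;  (4)²·∫sin(2x)² dx = 16·π/2 = 8*π.
  u² cross terms: 2·(4)·(4)·∫cos(2x)·sin(2x) dx = 32·(0) = 0.
  So ∫_0^π u² dx = 8*π + 8*π + 0 = 16*π.
  (u')² squared terms: (-8)²·∫sin(2x)² dx = 64·π/2 = 32*π;  (8)²·∫cos(2x)² dx = 64·π/2 = 32*π.
  (u')² cross terms: 2·(-8)·(8)·∫sin(2x)·cos(2x) dx = -128·(0) = 0.
  So ∫_0^π (u')² dx = 32*π + 32*π + 0 = 64*π.
||u||_{H^1}^2 = (16*π) + (64*π) = 80*π.


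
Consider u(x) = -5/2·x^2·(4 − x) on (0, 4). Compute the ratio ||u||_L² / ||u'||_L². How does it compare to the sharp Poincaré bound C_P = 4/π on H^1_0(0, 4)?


||u||_L² / ||u'||_L² = 2*sqrt(14)/7 < C_P = 4/π.

u(x) = -5/2·x^2·(4 − x), so u'(x) = 5*x*(3*x - 8)/2.
u(x) = -5/2·x^2·(4 − x) vanishes at x = 0 and x = 4, so u ∈ H^1_0(0, 4). Differentiate via the product rule and integrate the resulting polynomials term by term.
  ∫_0^4 u² dx = ∫_0^4 (25*x^6/4 - 50*x^5 + 100*x^4) dx. Term by term:
    ∫_0^4 25*x^6/4 dx = 102400/7;  ∫_0^4 -50*x^5 dx = -102400/3;  ∫_0^4 100*x^4 dx = 20480.
  Sum: 102400/7 − 102400/3 + 20480 = 20480/21.
  ∫_0^4 (u')² dx = ∫_0^4 (225*x^4/4 - 300*x^3 + 400*x^2) dx. Term by term:
    ∫_0^4 225*x^4/4 dx = 11520;  ∫_0^4 -300*x^3 dx = -19200;  ∫_0^4 400*x^2 dx = 25600/3.
  Sum: 11520 − 19200 + 25600/3 = 2560/3.
∫_0^4 u² dx = 20480/21, so ||u||_L² = 64*sqrt(105)/21.
∫_0^4 (u')² dx = 2560/3, so ||u'||_L² = 16*sqrt(30)/3.
Ratio ||u||_L² / ||u'||_L² = 2*sqrt(14)/7.
Sharp Poincaré constant on H^1_0(0, 4) is C_P = L/π = 4/π, achieved by sin(π/4·x).
A polynomial bump cannot attain the sharp Poincaré constant (only the first sine eigenfunction does), so the ratio is strictly less than C_P, consistent with ||u||_L² ≤ C_P ||u'||_L².


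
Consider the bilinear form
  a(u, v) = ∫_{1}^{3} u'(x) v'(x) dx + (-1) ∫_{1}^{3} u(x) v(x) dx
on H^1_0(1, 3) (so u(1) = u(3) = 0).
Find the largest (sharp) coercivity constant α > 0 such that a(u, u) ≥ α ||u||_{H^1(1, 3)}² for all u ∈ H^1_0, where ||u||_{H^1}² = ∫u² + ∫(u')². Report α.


α = (-4 + π^2)/(4 + π^2)

Coercivity of a(·,·) on H^1_0(1, 3) means a(u, u) ≥ α ||u||_{H^1}² for every u ∈ H^1_0.
The interval has length L = 2, and Poincaré/coercivity depend only on L. Here a(u, u) = ∫(u')² + (-1)·∫u².
Here c = -1 < 0 with |c| < (π/L)² = π^2/4, so coercivity still holds. The condition a(u,u) ≥ α||u||_{H^1}² reads (1−α)∫(u')² ≥ (α−c)∫u². Any admissible α is ≤ 1 (rapidly oscillating u have ∫u²/∫(u')² → 0), and α = 1 would force 0 ≥ (1−c)∫u², impossible since c < 1; so 1−α > 0. By the sharp Poincaré inequality on H^1_0 of an interval of length L, ∫(u')² ≥ (π/L)²∫u² with equality for the first sine mode sin(π(x−x₀)/L) (x₀ the left endpoint), so the inequality holds for all u iff (1−α)(π/L)² ≥ α − c, i.e. α ≤ ((π/L)² + c)/((π/L)² + 1) = (1 + c(L/π)²)/(1 + (L/π)²). (Direct route, valid since c ≤ 0: Poincaré gives c∫u² ≥ c(L/π)²∫(u')², so a(u,u) ≥ (1 + c(L/π)²)∫(u')², while ||u||_{H^1}² ≤ (1 + (L/π)²)∫(u')²; dividing yields the same α.) With (π/L)² = π^2/4 and c = -1, the largest admissible constant is α = ((π/L)² + c)/((π/L)² + 1).
Simplifying, α = (-4 + π^2)/(4 + π^2).


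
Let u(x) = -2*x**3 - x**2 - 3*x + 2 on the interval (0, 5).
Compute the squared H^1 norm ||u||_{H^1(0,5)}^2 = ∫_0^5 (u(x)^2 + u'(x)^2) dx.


||u||_{H^1}^2 = 3824605/42

The H^1 norm (squared) on an interval (0, L) is
  ||u||_{H^1}^2 = ∫_0^L u(x)^2 dx + ∫_0^L u'(x)^2 dx.
Compute u'(x) = -6*x**2 - 2*x - 3.
Then u(x)^2 = 4*x**6 + 4*x**5 + 13*x**4 - 2*x**3 + 5*x**2 - 12*x + 4 and u'(x)^2 = 36*x**4 + 24*x**3 + 40*x**2 + 12*x + 9.
Integrate each monomial from 0 to 5 using ∫_0^5 c·x^n dx = c·5^(n+1)/(n+1):
  ∫_0^5 u(x)^2 dx = ∫_0^5 (4*x^6 + 4*x^5 + 13*x^4 - 2*x^3 + 5*x^2 - 12*x + 4) dx. Term by term:
    ∫_0^5 4*x^6 dx = 312500/7;  ∫_0^5 4*x^5 dx = 31250/3;  ∫_0^5 13*x^4 dx = 8125;
    ∫_0^5 -2*x^3 dx = -625/2;  ∫_0^5 5*x^2 dx = 625/3;  ∫_0^5 -12*x dx = -150;
    ∫_0^5 4 dx = 20.
  Sum: 312500/7 + 31250/3 + 8125 − 625/2 + 625/3 − 150 + 20 = 881305/14.
  ∫_0^5 u'(x)^2 dx = ∫_0^5 (36*x^4 + 24*x^3 + 40*x^2 + 12*x + 9) dx. Term by term:
    ∫_0^5 36*x^4 dx = 22500;  ∫_0^5 24*x^3 dx = 3750;  ∫_0^5 40*x^2 dx = 5000/3;
    ∫_0^5 12*x dx = 150;  ∫_0^5 9 dx = 45.
  Sum: 22500 + 3750 + 5000/3 + 150 + 45 = 84335/3.
Adding: ||u||_{H^1}^2 = 881305/14 + 84335/3 = 3824605/42.


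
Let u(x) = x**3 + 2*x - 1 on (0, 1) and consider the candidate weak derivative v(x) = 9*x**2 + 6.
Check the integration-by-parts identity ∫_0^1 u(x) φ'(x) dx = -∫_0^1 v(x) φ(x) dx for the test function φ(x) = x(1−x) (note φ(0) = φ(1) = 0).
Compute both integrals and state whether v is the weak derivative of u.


LHS = -29/60, RHS = -29/20. No, v is not the weak derivative of u.

u(x) = x**3 + 2*x - 1, classical derivative u'(x) = 3*x**2 + 2.
φ(x) = x(1−x), so φ'(x) = 1 - 2*x.
Note φ(0) = φ(1) = 0, so the boundary term u·φ vanishes.
LHS = ∫_0^1 u(x) φ'(x) dx = ∫_0^1 (-2*x^4 + x^3 - 4*x^2 + 4*x - 1) dx. Term by term:
  ∫_0^1 -2*x^4 dx = -2/5;  ∫_0^1 x^3 dx = 1/4;  ∫_0^1 -4*x^2 dx = -4/3;
  ∫_0^1 4*x dx = 2;  ∫_0^1 -1 dx = -1.
Sum: -2/5 + 1/4 − 4/3 + 2 − 1 = -29/60.
So LHS = -29/60.
∫_0^1 v(x) φ(x) dx = ∫_0^1 (-9*x^4 + 9*x^3 - 6*x^2 + 6*x) dx. Term by term:
  ∫_0^1 -9*x^4 dx = -9/5;  ∫_0^1 9*x^3 dx = 9/4;  ∫_0^1 -6*x^2 dx = -2;
  ∫_0^1 6*x dx = 3.
Sum: -9/5 + 9/4 − 2 + 3 = 29/20.
So RHS = -∫_0^1 v(x) φ(x) dx = -29/20.
LHS − RHS = 29/30 ≠ 0, so the identity fails.
(For a valid weak derivative the identity must hold for EVERY test function, in particular this one. The failure shows v is NOT the weak derivative of u.)
Correct weak derivative would be u'(x) = 3*x**2 + 2.


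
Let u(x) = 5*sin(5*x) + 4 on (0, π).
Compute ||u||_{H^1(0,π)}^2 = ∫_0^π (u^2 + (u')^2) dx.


||u||_{H^1(0,π)}^2 = 16 + 341*π

u'(x) = 25*cos(5*x).
Expand u² and (u')² and integrate term by term on (0, π), using: for integers n ≥ 1, ∫_0^π sin²(nx) dx = ∫_0^π cos²(nx) dx = π/2; for n ≠ n', ∫_0^π sin(nx)sin(n'x) dx = ∫_0^π cos(nx)cos(n'x) dx = 0; and by product-to-sum, ∫_0^π sin(nx)cos(n'x) dx = ½∫_0^π [sin((n+n')x) + sin((n−n')x)] dx, which is 0 when n+n' is even and 2n/(n²−n'²) when n+n' is odd (it need not vanish on (0, π)). For the constant mode: ∫_0^π 1 dx = π, ∫_0^π cos(nx) dx = 0, ∫_0^π sin(nx) dx = (1−(−1)^n)/n.
  u² squared terms: (4)²·∫1 dx = 16·π = 16*π;  (5)²·∫sin(5x)² dx = 25·π/2 = 25*π/2.
  u² cross terms: 2·(4)·(5)·∫1·sin(5x) dx = 40·(2/5) = 16.
  So ∫_0^π u² dx = 16*π + 25*π/2 + 16 = 16 + 57*π/2.
  (u')² squared terms: (25)²·∫cos(5x)² dx = 625·π/2 = 625*π/2.
  So ∫_0^π (u')² dx = 625*π/2.
||u||_{H^1}^2 = (16 + 57*π/2) + (625*π/2) = 16 + 341*π.


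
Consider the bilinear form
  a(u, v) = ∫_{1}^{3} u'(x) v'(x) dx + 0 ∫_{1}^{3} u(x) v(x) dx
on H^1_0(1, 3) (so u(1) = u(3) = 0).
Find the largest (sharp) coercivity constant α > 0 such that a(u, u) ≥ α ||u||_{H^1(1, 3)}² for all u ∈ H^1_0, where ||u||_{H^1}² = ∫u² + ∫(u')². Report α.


α = π^2/(4 + π^2)

Coercivity of a(·,·) on H^1_0(1, 3) means a(u, u) ≥ α ||u||_{H^1}² for every u ∈ H^1_0.
The interval has length L = 2, and Poincaré/coercivity depend only on L. Here a(u, u) = ∫(u')² + (0)·∫u².
Here c = 0, so a(u,u) = ∫(u')² alone. The condition a(u,u) ≥ α||u||_{H^1}² reads (1−α)∫(u')² ≥ (α−c)∫u². Any admissible α is ≤ 1 (rapidly oscillating u have ∫u²/∫(u')² → 0), and α = 1 would force 0 ≥ (1−c)∫u², impossible since c < 1; so 1−α > 0. By the sharp Poincaré inequality on H^1_0 of an interval of length L, ∫(u')² ≥ (π/L)²∫u² with equality for the first sine mode sin(π(x−x₀)/L) (x₀ the left endpoint), so the inequality holds for all u iff (1−α)(π/L)² ≥ α − c, i.e. α ≤ ((π/L)² + c)/((π/L)² + 1) = (1 + c(L/π)²)/(1 + (L/π)²). (Direct route, valid since c ≤ 0: Poincaré gives c∫u² ≥ c(L/π)²∫(u')², so a(u,u) ≥ (1 + c(L/π)²)∫(u')², while ||u||_{H^1}² ≤ (1 + (L/π)²)∫(u')²; dividing yields the same α.) With (π/L)² = π^2/4 and c = 0, the largest admissible constant is α = ((π/L)² + c)/((π/L)² + 1).
Simplifying, α = π^2/(4 + π^2).


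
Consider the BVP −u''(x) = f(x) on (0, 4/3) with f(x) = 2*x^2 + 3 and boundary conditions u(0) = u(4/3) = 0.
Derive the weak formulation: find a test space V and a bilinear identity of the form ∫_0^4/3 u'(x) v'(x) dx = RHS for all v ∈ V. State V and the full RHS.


V = H^1_0(0, 4/3) (so v(0) = v(4/3) = 0); weak form: ∫_0^4/3 u'v' dx = ∫_0^4/3 (2*x^2 + 3) v dx for all v ∈ V.

Multiply both sides by a test function v and integrate from 0 to 4/3:
  ∫_0^4/3 −u''(x) v(x) dx = ∫_0^4/3 f(x) v(x) dx.
Integrate the LHS by parts once:
  ∫_0^4/3 −u'' v dx = −[u'(x) v(x)]_0^4/3 + ∫_0^4/3 u'(x) v'(x) dx.
Thus ∫_0^4/3 u'(x) v'(x) dx = ∫_0^4/3 f(x) v(x) dx + [u'(x) v(x)]_0^4/3.
Choose V so that boundary terms are either known or forced to vanish.
u is Dirichlet: u(0) = u(4/3) = 0. Let V = H^1_0(0, 4/3); then v(0) = v(4/3) = 0, and [u' v]_0^4/3 = 0.
Weak formulation: find u (satisfying any essential BC) such that ∫_0^4/3 u'(x) v'(x) dx = ∫_0^4/3 f v dx for all v ∈ V.
Substituting f(x) = 2*x^2 + 3, the right-hand side is ∫_0^4/3 (2*x^2 + 3) v dx.


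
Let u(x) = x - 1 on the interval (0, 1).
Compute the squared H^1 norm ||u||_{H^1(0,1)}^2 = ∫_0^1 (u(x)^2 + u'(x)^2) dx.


||u||_{H^1}^2 = 4/3

The H^1 norm (squared) on an interval (0, L) is
  ||u||_{H^1}^2 = ∫_0^L u(x)^2 dx + ∫_0^L u'(x)^2 dx.
Compute u'(x) = 1.
Then u(x)^2 = x**2 - 2*x + 1 and u'(x)^2 = 1.
Integrate each monomial from 0 to 1 using ∫_0^1 c·x^n dx = c·1^(n+1)/(n+1):
  ∫_0^1 u(x)^2 dx = ∫_0^1 (x^2 - 2*x + 1) dx. Term by term:
    ∫_0^1 x^2 dx = 1/3;  ∫_0^1 -2*x dx = -1;  ∫_0^1 1 dx = 1.
  Sum: 1/3 − 1 + 1 = 1/3.
  ∫_0^1 u'(x)^2 dx = ∫_0^1 (1) dx. Term by term:
    ∫_0^1 1 dx = 1.
Adding: ||u||_{H^1}^2 = 1/3 + 1 = 4/3.


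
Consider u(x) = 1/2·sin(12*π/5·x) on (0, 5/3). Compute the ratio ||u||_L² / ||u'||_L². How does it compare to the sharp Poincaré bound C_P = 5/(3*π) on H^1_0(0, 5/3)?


||u||_L² / ||u'||_L² = 5/(12*π) < C_P = 5/(3*π).

u(x) = 1/2·sin(12*π/5·x), so u'(x) = 6*π*cos(12*π*x/5)/5.
Writing u(x) = A·sin(kπx/L) with A = 1/2 and k = 4, use ∫_0^L sin²(kπx/L) dx = L/2 and ∫_0^L cos²(kπx/L) dx = L/2.
u² = 1/4·sin²(12*π/5·x) and (u')² = 36*π^2/25·cos²(12*π/5·x), and each of sin², cos² integrates to L/2 = 5/6 over (0, 5/3).
∫_0^5/3 u² dx = 5/24, so ||u||_L² = sqrt(30)/12.
∫_0^5/3 (u')² dx = 6*π^2/5, so ||u'||_L² = sqrt(30)*π/5.
Ratio ||u||_L² / ||u'||_L² = 5/(12*π).
Sharp Poincaré constant on H^1_0(0, 5/3) is C_P = L/π = 5/(3*π), achieved by sin(3*π/5·x).
This is the k = 4 harmonic; the ratio L/(kπ) is strictly less than C_P = L/π, consistent with the sharp inequality ||u||_L² ≤ C_P ||u'||_L².


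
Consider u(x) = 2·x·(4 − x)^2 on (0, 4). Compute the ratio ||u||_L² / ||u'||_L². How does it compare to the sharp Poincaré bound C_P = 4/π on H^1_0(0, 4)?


||u||_L² / ||u'||_L² = 2*sqrt(14)/7 < C_P = 4/π.

u(x) = 2·x·(4 − x)^2, so u'(x) = 2*(x - 4)*(3*x - 4).
u(x) = 2·x·(4 − x)^2 vanishes at x = 0 and x = 4, so u ∈ H^1_0(0, 4). Differentiate via the product rule and integrate the resulting polynomials term by term.
  ∫_0^4 u² dx = ∫_0^4 (4*x^6 - 64*x^5 + 384*x^4 - 1024*x^3 + 1024*x^2) dx. Term by term:
    ∫_0^4 4*x^6 dx = 65536/7;  ∫_0^4 -64*x^5 dx = -131072/3;  ∫_0^4 384*x^4 dx = 393216/5;
    ∫_0^4 -1024*x^3 dx = -65536;  ∫_0^4 1024*x^2 dx = 65536/3.
  Sum: 65536/7 − 131072/3 + 393216/5 − 65536 + 65536/3 = 65536/105.
  ∫_0^4 (u')² dx = ∫_0^4 (36*x^4 - 384*x^3 + 1408*x^2 - 2048*x + 1024) dx. Term by term:
    ∫_0^4 36*x^4 dx = 36864/5;  ∫_0^4 -384*x^3 dx = -24576;  ∫_0^4 1408*x^2 dx = 90112/3;
    ∫_0^4 -2048*x dx = -16384;  ∫_0^4 1024 dx = 4096.
  Sum: 36864/5 − 24576 + 90112/3 − 16384 + 4096 = 8192/15.
∫_0^4 u² dx = 65536/105, so ||u||_L² = 256*sqrt(105)/105.
∫_0^4 (u')² dx = 8192/15, so ||u'||_L² = 64*sqrt(30)/15.
Ratio ||u||_L² / ||u'||_L² = 2*sqrt(14)/7.
Sharp Poincaré constant on H^1_0(0, 4) is C_P = L/π = 4/π, achieved by sin(π/4·x).
A polynomial bump cannot attain the sharp Poincaré constant (only the first sine eigenfunction does), so the ratio is strictly less than C_P, consistent with ||u||_L² ≤ C_P ||u'||_L².


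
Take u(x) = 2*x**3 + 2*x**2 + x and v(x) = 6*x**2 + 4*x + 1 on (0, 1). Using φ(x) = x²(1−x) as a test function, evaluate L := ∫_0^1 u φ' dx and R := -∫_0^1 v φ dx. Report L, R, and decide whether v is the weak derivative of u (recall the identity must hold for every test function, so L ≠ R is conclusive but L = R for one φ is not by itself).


LHS = -29/60, RHS = -29/60. Yes, v = u' weakly.

u(x) = 2*x**3 + 2*x**2 + x, classical derivative u'(x) = 6*x**2 + 4*x + 1.
φ(x) = x²(1−x), so φ'(x) = x*(2 - 3*x).
Note φ(0) = φ(1) = 0, so the boundary term u·φ vanishes.
LHS = ∫_0^1 u(x) φ'(x) dx = ∫_0^1 (-6*x^5 - 2*x^4 + x^3 + 2*x^2) dx. Term by term:
  ∫_0^1 -6*x^5 dx = -1;  ∫_0^1 -2*x^4 dx = -2/5;  ∫_0^1 x^3 dx = 1/4;
  ∫_0^1 2*x^2 dx = 2/3.
Sum: -1 − 2/5 + 1/4 + 2/3 = -29/60.
So LHS = -29/60.
∫_0^1 v(x) φ(x) dx = ∫_0^1 (-6*x^5 + 2*x^4 + 3*x^3 + x^2) dx. Term by term:
  ∫_0^1 -6*x^5 dx = -1;  ∫_0^1 2*x^4 dx = 2/5;  ∫_0^1 3*x^3 dx = 3/4;
  ∫_0^1 x^2 dx = 1/3.
Sum: -1 + 2/5 + 3/4 + 1/3 = 29/60.
So RHS = -∫_0^1 v(x) φ(x) dx = -29/60.
LHS = RHS, so the identity holds for this test φ.
Moreover u is smooth here and v(x) = u'(x) = 6*x**2 + 4*x + 1 pointwise, so the identity holds for every test function. Hence v is the weak derivative of u.


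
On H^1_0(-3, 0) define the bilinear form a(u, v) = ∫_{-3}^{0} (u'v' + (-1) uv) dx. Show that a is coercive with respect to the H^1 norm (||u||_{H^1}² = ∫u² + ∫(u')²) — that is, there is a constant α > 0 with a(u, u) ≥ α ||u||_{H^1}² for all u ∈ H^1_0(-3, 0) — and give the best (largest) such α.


α = (-9 + π^2)/(9 + π^2)

Coercivity of a(·,·) on H^1_0(-3, 0) means a(u, u) ≥ α ||u||_{H^1}² for every u ∈ H^1_0.
The interval has length L = 3, and Poincaré/coercivity depend only on L. Here a(u, u) = ∫(u')² + (-1)·∫u².
Here c = -1 < 0 with |c| < (π/L)² = π^2/9, so coercivity still holds. The condition a(u,u) ≥ α||u||_{H^1}² reads (1−α)∫(u')² ≥ (α−c)∫u². Any admissible α is ≤ 1 (rapidly oscillating u have ∫u²/∫(u')² → 0), and α = 1 would force 0 ≥ (1−c)∫u², impossible since c < 1; so 1−α > 0. By the sharp Poincaré inequality on H^1_0 of an interval of length L, ∫(u')² ≥ (π/L)²∫u² with equality for the first sine mode sin(π(x−x₀)/L) (x₀ the left endpoint), so the inequality holds for all u iff (1−α)(π/L)² ≥ α − c, i.e. α ≤ ((π/L)² + c)/((π/L)² + 1) = (1 + c(L/π)²)/(1 + (L/π)²). (Direct route, valid since c ≤ 0: Poincaré gives c∫u² ≥ c(L/π)²∫(u')², so a(u,u) ≥ (1 + c(L/π)²)∫(u')², while ||u||_{H^1}² ≤ (1 + (L/π)²)∫(u')²; dividing yields the same α.) With (π/L)² = π^2/9 and c = -1, the largest admissible constant is α = ((π/L)² + c)/((π/L)² + 1).
Simplifying, α = (-9 + π^2)/(9 + π^2).


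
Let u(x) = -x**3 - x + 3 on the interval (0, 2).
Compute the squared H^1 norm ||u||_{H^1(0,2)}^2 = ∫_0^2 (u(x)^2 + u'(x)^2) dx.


||u||_{H^1}^2 = 9592/105

The H^1 norm (squared) on an interval (0, L) is
  ||u||_{H^1}^2 = ∫_0^L u(x)^2 dx + ∫_0^L u'(x)^2 dx.
Compute u'(x) = -3*x**2 - 1.
Then u(x)^2 = x**6 + 2*x**4 - 6*x**3 + x**2 - 6*x + 9 and u'(x)^2 = 9*x**4 + 6*x**2 + 1.
Integrate each monomial from 0 to 2 using ∫_0^2 c·x^n dx = c·2^(n+1)/(n+1):
  ∫_0^2 u(x)^2 dx = ∫_0^2 (x^6 + 2*x^4 - 6*x^3 + x^2 - 6*x + 9) dx. Term by term:
    ∫_0^2 x^6 dx = 128/7;  ∫_0^2 2*x^4 dx = 64/5;  ∫_0^2 -6*x^3 dx = -24;
    ∫_0^2 x^2 dx = 8/3;  ∫_0^2 -6*x dx = -12;  ∫_0^2 9 dx = 18.
  Sum: 128/7 + 64/5 − 24 + 8/3 − 12 + 18 = 1654/105.
  ∫_0^2 u'(x)^2 dx = ∫_0^2 (9*x^4 + 6*x^2 + 1) dx. Term by term:
    ∫_0^2 9*x^4 dx = 288/5;  ∫_0^2 6*x^2 dx = 16;  ∫_0^2 1 dx = 2.
  Sum: 288/5 + 16 + 2 = 378/5.
Adding: ||u||_{H^1}^2 = 1654/105 + 378/5 = 9592/105.
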